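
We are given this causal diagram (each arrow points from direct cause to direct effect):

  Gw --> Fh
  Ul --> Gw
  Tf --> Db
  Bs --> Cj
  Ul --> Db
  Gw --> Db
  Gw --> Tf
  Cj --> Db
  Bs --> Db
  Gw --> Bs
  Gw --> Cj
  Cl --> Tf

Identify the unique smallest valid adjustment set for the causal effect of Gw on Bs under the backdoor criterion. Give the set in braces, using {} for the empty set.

Variables eligible for adjustment (non-descendants of Gw, excluding Gw and Bs): {Cl, Ul}.
Backdoor paths from Gw to Bs:
  P1: Gw <- Ul -> Db <- Bs
  P2: Gw <- Ul -> Db <- Cj <- Bs
Each backdoor path contains an unconditioned collider, so every path is already blocked with the empty conditioning set:
  P1: blocked at collider Db (neither it nor any descendant is in the conditioning set).
  P2: blocked at collider Db (neither it nor any descendant is in the conditioning set).
The empty set is therefore the unique smallest valid set.

{}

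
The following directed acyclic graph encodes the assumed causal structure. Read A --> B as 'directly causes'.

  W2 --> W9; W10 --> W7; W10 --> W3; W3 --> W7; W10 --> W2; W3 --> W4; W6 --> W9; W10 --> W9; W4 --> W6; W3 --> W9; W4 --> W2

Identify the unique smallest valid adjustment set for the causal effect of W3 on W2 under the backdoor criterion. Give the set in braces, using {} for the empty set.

{W10}

Variables eligible for adjustment (non-descendants of W3, excluding W3 and W2): {W10}.
Backdoor paths from W3 to W2:
  P1: W3 <- W10 -> W2
  P2: W3 <- W10 -> W9 <- W2
  P3: W3 <- W10 -> W9 <- W6 <- W4 -> W2
The empty set is not sufficient: P1 (W3 <- W10 -> W2) has no collider blocking it and no conditioned non-collider, so it is open.
Try {W10}:
  P1: blocked at fork node W10 ∈ conditioning set.
  P2: blocked at fork node W10 ∈ conditioning set.
  P3: blocked at fork node W10 ∈ conditioning set.
{W10} contains no descendant of W3 and blocks every backdoor path.
{W10} is the unique smallest valid adjustment set.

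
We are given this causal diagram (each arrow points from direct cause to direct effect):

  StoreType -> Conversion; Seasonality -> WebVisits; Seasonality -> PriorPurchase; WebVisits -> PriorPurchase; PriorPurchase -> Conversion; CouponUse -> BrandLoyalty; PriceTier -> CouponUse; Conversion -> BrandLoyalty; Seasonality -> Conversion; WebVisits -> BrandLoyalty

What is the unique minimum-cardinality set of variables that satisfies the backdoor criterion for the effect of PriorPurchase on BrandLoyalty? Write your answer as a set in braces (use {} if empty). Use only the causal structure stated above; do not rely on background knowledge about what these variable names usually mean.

Variables eligible for adjustment (non-descendants of PriorPurchase, excluding PriorPurchase and BrandLoyalty): {CouponUse, PriceTier, Seasonality, StoreType, WebVisits}.
Backdoor paths from PriorPurchase to BrandLoyalty:
  P1: PriorPurchase <- Seasonality -> WebVisits -> BrandLoyalty
  P2: PriorPurchase <- Seasonality -> Conversion -> BrandLoyalty
  P3: PriorPurchase <- WebVisits <- Seasonality -> Conversion -> BrandLoyalty
  P4: PriorPurchase <- WebVisits -> BrandLoyalty
The empty set is not sufficient: P1 (PriorPurchase <- Seasonality -> WebVisits -> BrandLoyalty) has no collider blocking it and no conditioned non-collider, so it is open.
Try {Seasonality, WebVisits}:
  P1: blocked at fork node Seasonality ∈ conditioning set.
  P2: blocked at fork node Seasonality ∈ conditioning set.
  P3: blocked at chain node WebVisits ∈ conditioning set.
  P4: blocked at fork node WebVisits ∈ conditioning set.
{Seasonality, WebVisits} contains no descendant of PriorPurchase and blocks every backdoor path.
Every element of {Seasonality, WebVisits} is needed (dropping Seasonality leaves P2 open; dropping WebVisits leaves P4 open), so no proper subset is valid.
Among all size-2 subsets of the eligible variables, only {Seasonality, WebVisits} blocks every backdoor path, so it is the unique smallest valid adjustment set.

{Seasonality, WebVisits}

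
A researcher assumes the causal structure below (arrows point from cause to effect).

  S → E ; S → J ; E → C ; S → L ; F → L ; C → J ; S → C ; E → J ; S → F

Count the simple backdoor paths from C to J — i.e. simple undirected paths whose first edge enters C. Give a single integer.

4

A backdoor path from C to J is any simple undirected path whose first edge points into C (i.e. leaves C via a parent).
Parents of C: {E, S}.
Enumerating:
  P1: C <- S -> E -> J
  P2: C <- S -> J
  P3: C <- E <- S -> J
  P4: C <- E -> J
That exhausts the simple backdoor paths. Count: 4.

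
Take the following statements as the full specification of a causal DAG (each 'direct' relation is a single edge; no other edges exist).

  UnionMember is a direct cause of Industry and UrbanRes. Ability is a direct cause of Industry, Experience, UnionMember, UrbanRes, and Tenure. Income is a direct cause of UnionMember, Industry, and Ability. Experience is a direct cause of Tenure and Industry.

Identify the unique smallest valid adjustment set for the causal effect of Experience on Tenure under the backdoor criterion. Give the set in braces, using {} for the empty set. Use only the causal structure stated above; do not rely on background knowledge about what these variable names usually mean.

{Ability}

Variables eligible for adjustment (non-descendants of Experience, excluding Experience and Tenure): {Ability, Income, UnionMember, UrbanRes}.
Backdoor paths from Experience to Tenure:
  P1: Experience <- Ability -> Tenure
The empty set is not sufficient: P1 (Experience <- Ability -> Tenure) has no collider blocking it and no conditioned non-collider, so it is open.
Try {Ability}:
  P1: blocked at fork node Ability ∈ conditioning set.
{Ability} contains no descendant of Experience and blocks every backdoor path.
No other singleton works — e.g. {Income} leaves P1 open — so {Ability} is the unique smallest valid adjustment set.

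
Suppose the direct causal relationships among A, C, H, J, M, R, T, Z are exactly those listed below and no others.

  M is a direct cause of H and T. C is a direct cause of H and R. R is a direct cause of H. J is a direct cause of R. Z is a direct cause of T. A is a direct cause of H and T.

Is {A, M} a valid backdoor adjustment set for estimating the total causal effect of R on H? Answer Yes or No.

No

Backdoor paths from R to H (paths whose first edge points into R):
  P1: R <- C -> H
Condition 1 (no descendant of R in the set): holds — descendants of R are {H}; none are in {A, M}.
Condition 2 (every backdoor path blocked by {A, M}):
  P1: open — no interior node is in the conditioning set.
{A, M} does not satisfy the backdoor criterion.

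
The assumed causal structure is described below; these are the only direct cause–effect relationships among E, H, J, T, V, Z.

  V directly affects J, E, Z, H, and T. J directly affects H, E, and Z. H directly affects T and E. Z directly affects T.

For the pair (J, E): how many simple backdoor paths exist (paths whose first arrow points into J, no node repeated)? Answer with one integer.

A backdoor path from J to E is any simple undirected path whose first edge points into J (i.e. leaves J via a parent).
Parents of J: {V}.
Enumerating:
  P1: J <- V -> H -> E
  P2: J <- V -> E
  P3: J <- V -> Z -> T <- H -> E
  P4: J <- V -> T <- H -> E
That exhausts the simple backdoor paths. Count: 4.

4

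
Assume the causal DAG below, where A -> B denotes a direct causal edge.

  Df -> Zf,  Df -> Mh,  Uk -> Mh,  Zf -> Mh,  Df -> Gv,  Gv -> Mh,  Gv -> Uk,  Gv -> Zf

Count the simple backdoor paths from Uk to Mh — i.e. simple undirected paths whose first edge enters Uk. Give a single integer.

5

A backdoor path from Uk to Mh is any simple undirected path whose first edge points into Uk (i.e. leaves Uk via a parent).
Parents of Uk: {Gv}.
Enumerating:
  P1: Uk <- Gv <- Df -> Zf -> Mh
  P2: Uk <- Gv <- Df -> Mh
  P3: Uk <- Gv -> Zf <- Df -> Mh
  P4: Uk <- Gv -> Zf -> Mh
  P5: Uk <- Gv -> Mh
That exhausts the simple backdoor paths. Count: 5.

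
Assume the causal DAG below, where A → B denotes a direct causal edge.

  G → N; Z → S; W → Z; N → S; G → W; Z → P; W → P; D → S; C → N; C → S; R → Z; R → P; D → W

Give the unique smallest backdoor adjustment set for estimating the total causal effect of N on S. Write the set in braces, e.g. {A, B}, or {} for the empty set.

{C, G}

Variables eligible for adjustment (non-descendants of N, excluding N and S): {C, D, G, P, R, W, Z}.
Backdoor paths from N to S:
  P1: N <- G -> W <- D -> S
  P2: N <- G -> W -> Z -> S
  P3: N <- G -> W -> P <- R -> Z -> S
  P4: N <- G -> W -> P <- Z -> S
  P5: N <- C -> S
The empty set is not sufficient: P2 (N <- G -> W -> Z -> S) has no collider blocking it and no conditioned non-collider, so it is open.
Try {C, G}:
  P1: blocked at fork node G ∈ conditioning set.
  P2: blocked at fork node G ∈ conditioning set.
  P3: blocked at fork node G ∈ conditioning set.
  P4: blocked at fork node G ∈ conditioning set.
  P5: blocked at fork node C ∈ conditioning set.
{C, G} contains no descendant of N and blocks every backdoor path.
Every element of {C, G} is needed (dropping C leaves P5 open; dropping G leaves P2 open), so no proper subset is valid.
Among all size-2 subsets of the eligible variables, only {C, G} blocks every backdoor path, so it is the unique smallest valid adjustment set.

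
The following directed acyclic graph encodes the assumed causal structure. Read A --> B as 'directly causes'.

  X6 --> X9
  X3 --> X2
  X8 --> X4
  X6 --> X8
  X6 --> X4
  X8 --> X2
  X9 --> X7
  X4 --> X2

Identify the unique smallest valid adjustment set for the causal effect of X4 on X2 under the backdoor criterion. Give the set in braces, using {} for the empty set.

{X8}

Variables eligible for adjustment (non-descendants of X4, excluding X4 and X2): {X3, X6, X7, X8, X9}.
Backdoor paths from X4 to X2:
  P1: X4 <- X6 -> X8 -> X2
  P2: X4 <- X8 -> X2
The empty set is not sufficient: P1 (X4 <- X6 -> X8 -> X2) has no collider blocking it and no conditioned non-collider, so it is open.
Try {X8}:
  P1: blocked at chain node X8 ∈ conditioning set.
  P2: blocked at fork node X8 ∈ conditioning set.
{X8} contains no descendant of X4 and blocks every backdoor path.
No other singleton works — e.g. {X3} leaves P1 open — so {X8} is the unique smallest valid adjustment set.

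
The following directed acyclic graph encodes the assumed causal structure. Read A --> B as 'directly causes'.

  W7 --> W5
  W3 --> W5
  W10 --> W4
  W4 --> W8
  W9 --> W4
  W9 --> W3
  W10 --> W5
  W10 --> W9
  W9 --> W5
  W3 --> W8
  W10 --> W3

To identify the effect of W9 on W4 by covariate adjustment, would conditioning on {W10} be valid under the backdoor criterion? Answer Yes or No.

Backdoor paths from W9 to W4 (paths whose first edge points into W9):
  P1: W9 <- W10 -> W3 -> W8 <- W4
  P2: W9 <- W10 -> W4
  P3: W9 <- W10 -> W5 <- W3 -> W8 <- W4
Condition 1 (no descendant of W9 in the set): holds — descendants of W9 are {W3, W4, W5, W8}; none are in {W10}.
Condition 2 (every backdoor path blocked by {W10}):
  P1: blocked at fork node W10 ∈ conditioning set.
  P2: blocked at fork node W10 ∈ conditioning set.
  P3: blocked at fork node W10 ∈ conditioning set.
{W10} satisfies the backdoor criterion.

Yes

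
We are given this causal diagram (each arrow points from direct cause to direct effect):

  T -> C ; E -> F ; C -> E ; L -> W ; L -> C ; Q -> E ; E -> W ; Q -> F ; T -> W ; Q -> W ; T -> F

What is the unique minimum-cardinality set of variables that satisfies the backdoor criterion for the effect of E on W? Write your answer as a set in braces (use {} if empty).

Variables eligible for adjustment (non-descendants of E, excluding E and W): {C, L, Q, T}.
Backdoor paths from E to W:
  P1: E <- Q -> F <- T -> C <- L -> W
  P2: E <- Q -> F <- T -> W
  P3: E <- Q -> W
  P4: E <- C <- T -> F <- Q -> W
  P5: E <- C <- T -> W
  P6: E <- C <- L -> W
The empty set is not sufficient: P3 (E <- Q -> W) has no collider blocking it and no conditioned non-collider, so it is open.
Try {C, Q}:
  P1: blocked at fork node Q ∈ conditioning set.
  P2: blocked at fork node Q ∈ conditioning set.
  P3: blocked at fork node Q ∈ conditioning set.
  P4: blocked at chain node C ∈ conditioning set.
  P5: blocked at chain node C ∈ conditioning set.
  P6: blocked at chain node C ∈ conditioning set.
{C, Q} contains no descendant of E and blocks every backdoor path.
Every element of {C, Q} is needed (dropping C leaves P5 open; dropping Q leaves P3 open), so no proper subset is valid.
Among all size-2 subsets of the eligible variables, only {C, Q} blocks every backdoor path, so it is the unique smallest valid adjustment set.

{C, Q}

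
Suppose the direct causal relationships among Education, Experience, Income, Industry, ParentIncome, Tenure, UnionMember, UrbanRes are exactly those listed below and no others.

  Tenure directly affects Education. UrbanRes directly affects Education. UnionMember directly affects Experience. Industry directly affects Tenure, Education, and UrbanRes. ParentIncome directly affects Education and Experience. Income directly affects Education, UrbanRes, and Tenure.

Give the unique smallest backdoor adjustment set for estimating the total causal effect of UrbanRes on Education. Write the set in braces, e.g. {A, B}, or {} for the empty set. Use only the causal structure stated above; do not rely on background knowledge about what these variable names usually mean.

Variables eligible for adjustment (non-descendants of UrbanRes, excluding UrbanRes and Education): {Experience, Income, Industry, ParentIncome, Tenure, UnionMember}.
Backdoor paths from UrbanRes to Education:
  P1: UrbanRes <- Income -> Tenure <- Industry -> Education
  P2: UrbanRes <- Income -> Tenure -> Education
  P3: UrbanRes <- Income -> Education
  P4: UrbanRes <- Industry -> Tenure <- Income -> Education
  P5: UrbanRes <- Industry -> Tenure -> Education
  P6: UrbanRes <- Industry -> Education
The empty set is not sufficient: P2 (UrbanRes <- Income -> Tenure -> Education) has no collider blocking it and no conditioned non-collider, so it is open.
Try {Income, Industry}:
  P1: blocked at fork node Income ∈ conditioning set.
  P2: blocked at fork node Income ∈ conditioning set.
  P3: blocked at fork node Income ∈ conditioning set.
  P4: blocked at fork node Industry ∈ conditioning set.
  P5: blocked at fork node Industry ∈ conditioning set.
  P6: blocked at fork node Industry ∈ conditioning set.
{Income, Industry} contains no descendant of UrbanRes and blocks every backdoor path.
Every element of {Income, Industry} is needed (dropping Income leaves P2 open; dropping Industry leaves P5 open), so no proper subset is valid.
Among all size-2 subsets of the eligible variables, only {Income, Industry} blocks every backdoor path, so it is the unique smallest valid adjustment set.

{Income, Industry}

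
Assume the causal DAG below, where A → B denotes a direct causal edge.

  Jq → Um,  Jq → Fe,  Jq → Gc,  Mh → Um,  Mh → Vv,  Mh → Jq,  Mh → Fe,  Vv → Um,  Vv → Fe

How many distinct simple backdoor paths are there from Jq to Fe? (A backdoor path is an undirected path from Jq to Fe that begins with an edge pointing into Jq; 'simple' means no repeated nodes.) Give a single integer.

A backdoor path from Jq to Fe is any simple undirected path whose first edge points into Jq (i.e. leaves Jq via a parent).
Parents of Jq: {Mh}.
Enumerating:
  P1: Jq <- Mh -> Vv -> Fe
  P2: Jq <- Mh -> Fe
  P3: Jq <- Mh -> Um <- Vv -> Fe
That exhausts the simple backdoor paths. Count: 3.

3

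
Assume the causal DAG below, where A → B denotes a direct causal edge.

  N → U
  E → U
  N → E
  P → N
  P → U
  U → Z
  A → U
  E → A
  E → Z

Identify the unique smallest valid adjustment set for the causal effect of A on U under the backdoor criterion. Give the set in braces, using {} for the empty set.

Variables eligible for adjustment (non-descendants of A, excluding A and U): {E, N, P}.
Backdoor paths from A to U:
  P1: A <- E <- N <- P -> U
  P2: A <- E <- N -> U
  P3: A <- E -> U
  P4: A <- E -> Z <- U
The empty set is not sufficient: P1 (A <- E <- N <- P -> U) has no collider blocking it and no conditioned non-collider, so it is open.
Try {E}:
  P1: blocked at chain node E ∈ conditioning set.
  P2: blocked at chain node E ∈ conditioning set.
  P3: blocked at fork node E ∈ conditioning set.
  P4: blocked at fork node E ∈ conditioning set.
{E} contains no descendant of A and blocks every backdoor path.
No other singleton works — e.g. {P} leaves P2 open — so {E} is the unique smallest valid adjustment set.

{E}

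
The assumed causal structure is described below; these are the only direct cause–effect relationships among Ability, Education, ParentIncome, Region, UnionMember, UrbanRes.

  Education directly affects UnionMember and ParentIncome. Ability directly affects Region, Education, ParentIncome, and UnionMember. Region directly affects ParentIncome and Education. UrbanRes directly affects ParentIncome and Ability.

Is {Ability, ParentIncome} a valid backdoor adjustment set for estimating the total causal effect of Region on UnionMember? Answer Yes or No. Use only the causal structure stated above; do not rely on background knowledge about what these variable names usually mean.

Backdoor paths from Region to UnionMember (paths whose first edge points into Region):
  P1: Region <- Ability <- UrbanRes -> ParentIncome <- Education -> UnionMember
  P2: Region <- Ability -> Education -> UnionMember
  P3: Region <- Ability -> UnionMember
  P4: Region <- Ability -> ParentIncome <- Education -> UnionMember
Condition 1 (no descendant of Region in the set): FAILS — ParentIncome is a descendant of Region.
Condition 2 (every backdoor path blocked by {Ability, ParentIncome}):
  P1: blocked at chain node Ability ∈ conditioning set.
  P2: blocked at fork node Ability ∈ conditioning set.
  P3: blocked at fork node Ability ∈ conditioning set.
  P4: blocked at fork node Ability ∈ conditioning set.
{Ability, ParentIncome} does not satisfy the backdoor criterion.

No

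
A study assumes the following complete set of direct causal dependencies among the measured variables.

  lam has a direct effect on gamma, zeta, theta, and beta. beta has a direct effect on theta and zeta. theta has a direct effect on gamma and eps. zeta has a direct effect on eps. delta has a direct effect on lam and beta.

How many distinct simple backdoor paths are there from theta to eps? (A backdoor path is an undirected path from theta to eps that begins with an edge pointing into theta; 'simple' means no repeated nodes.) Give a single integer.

A backdoor path from theta to eps is any simple undirected path whose first edge points into theta (i.e. leaves theta via a parent).
Parents of theta: {beta, lam}.
Enumerating:
  P1: theta <- lam <- delta -> beta -> zeta -> eps
  P2: theta <- lam -> beta -> zeta -> eps
  P3: theta <- lam -> zeta -> eps
  P4: theta <- beta <- delta -> lam -> zeta -> eps
  P5: theta <- beta <- lam -> zeta -> eps
  P6: theta <- beta -> zeta -> eps
That exhausts the simple backdoor paths. Count: 6.

6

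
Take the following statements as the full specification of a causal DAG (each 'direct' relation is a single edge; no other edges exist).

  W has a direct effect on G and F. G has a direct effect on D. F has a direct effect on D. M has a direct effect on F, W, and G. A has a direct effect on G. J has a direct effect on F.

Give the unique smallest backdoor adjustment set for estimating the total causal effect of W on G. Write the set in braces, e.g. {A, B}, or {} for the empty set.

{M}

Variables eligible for adjustment (non-descendants of W, excluding W and G): {A, J, M}.
Backdoor paths from W to G:
  P1: W <- M -> G
  P2: W <- M -> F -> D <- G
The empty set is not sufficient: P1 (W <- M -> G) has no collider blocking it and no conditioned non-collider, so it is open.
Try {M}:
  P1: blocked at fork node M ∈ conditioning set.
  P2: blocked at fork node M ∈ conditioning set.
{M} contains no descendant of W and blocks every backdoor path.
No other singleton works — e.g. {J} leaves P1 open — so {M} is the unique smallest valid adjustment set.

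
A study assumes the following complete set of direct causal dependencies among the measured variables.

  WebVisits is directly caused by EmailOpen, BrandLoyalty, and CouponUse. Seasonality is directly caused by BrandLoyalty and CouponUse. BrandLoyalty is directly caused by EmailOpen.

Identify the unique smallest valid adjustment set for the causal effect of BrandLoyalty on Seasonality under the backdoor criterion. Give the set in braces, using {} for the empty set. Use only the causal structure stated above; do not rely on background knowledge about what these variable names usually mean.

{}

Variables eligible for adjustment (non-descendants of BrandLoyalty, excluding BrandLoyalty and Seasonality): {CouponUse, EmailOpen}.
Backdoor paths from BrandLoyalty to Seasonality:
  P1: BrandLoyalty <- EmailOpen -> WebVisits <- CouponUse -> Seasonality
Each backdoor path contains an unconditioned collider, so every path is already blocked with the empty conditioning set:
  P1: blocked at collider WebVisits (neither it nor any descendant is in the conditioning set).
The empty set is therefore the unique smallest valid set.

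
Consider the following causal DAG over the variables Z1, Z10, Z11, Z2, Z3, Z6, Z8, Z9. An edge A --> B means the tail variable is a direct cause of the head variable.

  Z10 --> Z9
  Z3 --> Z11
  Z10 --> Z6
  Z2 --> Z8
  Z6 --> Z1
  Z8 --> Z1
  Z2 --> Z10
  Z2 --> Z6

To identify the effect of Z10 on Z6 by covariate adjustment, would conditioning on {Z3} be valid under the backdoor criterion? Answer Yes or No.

No

Backdoor paths from Z10 to Z6 (paths whose first edge points into Z10):
  P1: Z10 <- Z2 -> Z8 -> Z1 <- Z6
  P2: Z10 <- Z2 -> Z6
Condition 1 (no descendant of Z10 in the set): holds — descendants of Z10 are {Z1, Z6, Z9}; none are in {Z3}.
Condition 2 (every backdoor path blocked by {Z3}):
  P1: blocked at collider Z1 (neither it nor any descendant is in the conditioning set).
  P2: open — no interior node is in the conditioning set.
{Z3} does not satisfy the backdoor criterion.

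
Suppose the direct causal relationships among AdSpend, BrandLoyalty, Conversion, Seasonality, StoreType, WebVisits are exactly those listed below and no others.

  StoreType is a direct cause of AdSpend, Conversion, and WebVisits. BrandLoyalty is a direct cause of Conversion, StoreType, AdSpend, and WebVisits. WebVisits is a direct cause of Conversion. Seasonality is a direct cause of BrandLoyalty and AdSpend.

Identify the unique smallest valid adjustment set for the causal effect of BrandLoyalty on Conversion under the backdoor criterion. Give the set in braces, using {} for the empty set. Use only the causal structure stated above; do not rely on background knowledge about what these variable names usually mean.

Variables eligible for adjustment (non-descendants of BrandLoyalty, excluding BrandLoyalty and Conversion): {Seasonality}.
Backdoor paths from BrandLoyalty to Conversion:
  P1: BrandLoyalty <- Seasonality -> AdSpend <- StoreType -> WebVisits -> Conversion
  P2: BrandLoyalty <- Seasonality -> AdSpend <- StoreType -> Conversion
Each backdoor path contains an unconditioned collider, so every path is already blocked with the empty conditioning set:
  P1: blocked at collider AdSpend (neither it nor any descendant is in the conditioning set).
  P2: blocked at collider AdSpend (neither it nor any descendant is in the conditioning set).
The empty set is therefore the unique smallest valid set.

{}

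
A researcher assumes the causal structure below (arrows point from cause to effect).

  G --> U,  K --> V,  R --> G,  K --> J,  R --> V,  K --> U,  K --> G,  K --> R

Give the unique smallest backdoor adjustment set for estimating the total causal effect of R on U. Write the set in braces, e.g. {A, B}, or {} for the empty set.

{K}

Variables eligible for adjustment (non-descendants of R, excluding R and U): {J, K}.
Backdoor paths from R to U:
  P1: R <- K -> G -> U
  P2: R <- K -> U
The empty set is not sufficient: P1 (R <- K -> G -> U) has no collider blocking it and no conditioned non-collider, so it is open.
Try {K}:
  P1: blocked at fork node K ∈ conditioning set.
  P2: blocked at fork node K ∈ conditioning set.
{K} contains no descendant of R and blocks every backdoor path.
No other singleton works — e.g. {J} leaves P1 open — so {K} is the unique smallest valid adjustment set.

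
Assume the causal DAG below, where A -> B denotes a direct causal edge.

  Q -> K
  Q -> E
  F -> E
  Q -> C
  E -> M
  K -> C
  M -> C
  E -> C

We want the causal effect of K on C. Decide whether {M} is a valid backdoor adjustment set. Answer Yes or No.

Backdoor paths from K to C (paths whose first edge points into K):
  P1: K <- Q -> E -> M -> C
  P2: K <- Q -> E -> C
  P3: K <- Q -> C
Condition 1 (no descendant of K in the set): holds — descendants of K are {C}; none are in {M}.
Condition 2 (every backdoor path blocked by {M}):
  P1: blocked at chain node M ∈ conditioning set.
  P2: open — no interior node is in the conditioning set.
  P3: open — no interior node is in the conditioning set.
{M} does not satisfy the backdoor criterion.

No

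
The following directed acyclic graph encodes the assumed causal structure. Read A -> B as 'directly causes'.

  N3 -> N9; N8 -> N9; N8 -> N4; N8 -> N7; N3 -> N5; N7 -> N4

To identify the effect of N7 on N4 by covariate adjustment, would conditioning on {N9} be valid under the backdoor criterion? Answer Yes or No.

Backdoor paths from N7 to N4 (paths whose first edge points into N7):
  P1: N7 <- N8 -> N4
Condition 1 (no descendant of N7 in the set): holds — descendants of N7 are {N4}; none are in {N9}.
Condition 2 (every backdoor path blocked by {N9}):
  P1: open — no interior node is in the conditioning set.
{N9} does not satisfy the backdoor criterion.

No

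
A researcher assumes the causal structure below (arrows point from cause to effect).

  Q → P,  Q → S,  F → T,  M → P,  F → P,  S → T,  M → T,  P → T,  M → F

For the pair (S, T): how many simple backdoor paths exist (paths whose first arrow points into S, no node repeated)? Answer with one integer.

5

A backdoor path from S to T is any simple undirected path whose first edge points into S (i.e. leaves S via a parent).
Parents of S: {Q}.
Enumerating:
  P1: S <- Q -> P <- M -> F -> T
  P2: S <- Q -> P <- M -> T
  P3: S <- Q -> P <- F <- M -> T
  P4: S <- Q -> P <- F -> T
  P5: S <- Q -> P -> T
That exhausts the simple backdoor paths. Count: 5.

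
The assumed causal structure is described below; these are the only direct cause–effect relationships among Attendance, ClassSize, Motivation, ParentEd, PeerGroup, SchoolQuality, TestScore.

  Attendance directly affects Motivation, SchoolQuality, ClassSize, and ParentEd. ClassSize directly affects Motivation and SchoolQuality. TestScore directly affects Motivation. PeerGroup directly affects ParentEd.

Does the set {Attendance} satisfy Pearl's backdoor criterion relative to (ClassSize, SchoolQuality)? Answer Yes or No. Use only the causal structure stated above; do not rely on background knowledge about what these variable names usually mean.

Yes

Backdoor paths from ClassSize to SchoolQuality (paths whose first edge points into ClassSize):
  P1: ClassSize <- Attendance -> SchoolQuality
Condition 1 (no descendant of ClassSize in the set): holds — descendants of ClassSize are {Motivation, SchoolQuality}; none are in {Attendance}.
Condition 2 (every backdoor path blocked by {Attendance}):
  P1: blocked at fork node Attendance ∈ conditioning set.
{Attendance} satisfies the backdoor criterion.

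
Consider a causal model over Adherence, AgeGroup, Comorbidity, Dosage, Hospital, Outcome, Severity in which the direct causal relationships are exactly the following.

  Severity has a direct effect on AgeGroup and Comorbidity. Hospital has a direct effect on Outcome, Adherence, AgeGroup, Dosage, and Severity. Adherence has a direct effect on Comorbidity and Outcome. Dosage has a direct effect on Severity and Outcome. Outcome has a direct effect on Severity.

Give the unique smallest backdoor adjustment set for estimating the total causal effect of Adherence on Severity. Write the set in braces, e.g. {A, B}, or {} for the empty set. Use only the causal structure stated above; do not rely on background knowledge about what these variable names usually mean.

Variables eligible for adjustment (non-descendants of Adherence, excluding Adherence and Severity): {Dosage, Hospital}.
Backdoor paths from Adherence to Severity:
  P1: Adherence <- Hospital -> Dosage -> Outcome -> Severity
  P2: Adherence <- Hospital -> Dosage -> Severity
  P3: Adherence <- Hospital -> Outcome <- Dosage -> Severity
  P4: Adherence <- Hospital -> Outcome -> Severity
  P5: Adherence <- Hospital -> Severity
  P6: Adherence <- Hospital -> AgeGroup <- Severity
The empty set is not sufficient: P1 (Adherence <- Hospital -> Dosage -> Outcome -> Severity) has no collider blocking it and no conditioned non-collider, so it is open.
Try {Hospital}:
  P1: blocked at fork node Hospital ∈ conditioning set.
  P2: blocked at fork node Hospital ∈ conditioning set.
  P3: blocked at fork node Hospital ∈ conditioning set.
  P4: blocked at fork node Hospital ∈ conditioning set.
  P5: blocked at fork node Hospital ∈ conditioning set.
  P6: blocked at fork node Hospital ∈ conditioning set.
{Hospital} contains no descendant of Adherence and blocks every backdoor path.
No other singleton works — e.g. {Dosage} leaves P4 open — so {Hospital} is the unique smallest valid adjustment set.

{Hospital}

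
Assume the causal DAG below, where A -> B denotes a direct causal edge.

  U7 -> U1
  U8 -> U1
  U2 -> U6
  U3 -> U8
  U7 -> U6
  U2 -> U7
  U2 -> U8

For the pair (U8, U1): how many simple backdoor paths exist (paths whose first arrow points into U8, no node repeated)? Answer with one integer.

A backdoor path from U8 to U1 is any simple undirected path whose first edge points into U8 (i.e. leaves U8 via a parent).
Parents of U8: {U2, U3}.
Enumerating:
  P1: U8 <- U2 -> U7 -> U1
  P2: U8 <- U2 -> U6 <- U7 -> U1
That exhausts the simple backdoor paths. Count: 2.

2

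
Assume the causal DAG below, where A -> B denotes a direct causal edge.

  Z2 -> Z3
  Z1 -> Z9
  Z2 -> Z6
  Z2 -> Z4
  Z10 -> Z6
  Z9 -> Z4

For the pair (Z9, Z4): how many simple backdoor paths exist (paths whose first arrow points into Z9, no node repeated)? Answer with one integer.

A backdoor path from Z9 to Z4 is any simple undirected path whose first edge points into Z9 (i.e. leaves Z9 via a parent).
Parents of Z9: {Z1}.
No simple path from any parent of Z9 reaches Z4 without revisiting Z9, so there are no backdoor paths.

0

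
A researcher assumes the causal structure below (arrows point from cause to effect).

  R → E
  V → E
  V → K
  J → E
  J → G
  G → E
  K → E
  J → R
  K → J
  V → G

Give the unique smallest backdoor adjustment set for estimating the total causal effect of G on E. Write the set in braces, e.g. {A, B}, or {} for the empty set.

Variables eligible for adjustment (non-descendants of G, excluding G and E): {J, K, R, V}.
Backdoor paths from G to E:
  P1: G <- V -> K -> J -> R -> E
  P2: G <- V -> K -> J -> E
  P3: G <- V -> K -> E
  P4: G <- V -> E
  P5: G <- J <- K <- V -> E
  P6: G <- J <- K -> E
  P7: G <- J -> R -> E
  P8: G <- J -> E
The empty set is not sufficient: P1 (G <- V -> K -> J -> R -> E) has no collider blocking it and no conditioned non-collider, so it is open.
Try {J, V}:
  P1: blocked at fork node V ∈ conditioning set.
  P2: blocked at fork node V ∈ conditioning set.
  P3: blocked at fork node V ∈ conditioning set.
  P4: blocked at fork node V ∈ conditioning set.
  P5: blocked at chain node J ∈ conditioning set.
  P6: blocked at chain node J ∈ conditioning set.
  P7: blocked at fork node J ∈ conditioning set.
  P8: blocked at fork node J ∈ conditioning set.
{J, V} contains no descendant of G and blocks every backdoor path.
Every element of {J, V} is needed (dropping J leaves P6 open; dropping V leaves P3 open), so no proper subset is valid.
Among all size-2 subsets of the eligible variables, only {J, V} blocks every backdoor path, so it is the unique smallest valid adjustment set.

{J, V}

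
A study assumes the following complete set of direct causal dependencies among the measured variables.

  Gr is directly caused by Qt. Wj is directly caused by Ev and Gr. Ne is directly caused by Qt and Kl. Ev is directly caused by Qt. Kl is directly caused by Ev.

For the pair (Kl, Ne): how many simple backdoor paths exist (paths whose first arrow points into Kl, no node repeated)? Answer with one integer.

2

A backdoor path from Kl to Ne is any simple undirected path whose first edge points into Kl (i.e. leaves Kl via a parent).
Parents of Kl: {Ev}.
Enumerating:
  P1: Kl <- Ev <- Qt -> Ne
  P2: Kl <- Ev -> Wj <- Gr <- Qt -> Ne
That exhausts the simple backdoor paths. Count: 2.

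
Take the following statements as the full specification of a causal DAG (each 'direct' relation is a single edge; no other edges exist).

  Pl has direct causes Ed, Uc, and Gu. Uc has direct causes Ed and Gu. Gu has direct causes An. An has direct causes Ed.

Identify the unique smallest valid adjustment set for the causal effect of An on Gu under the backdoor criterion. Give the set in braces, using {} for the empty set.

Variables eligible for adjustment (non-descendants of An, excluding An and Gu): {Ed}.
Backdoor paths from An to Gu:
  P1: An <- Ed -> Uc <- Gu
  P2: An <- Ed -> Uc -> Pl <- Gu
  P3: An <- Ed -> Pl <- Gu
  P4: An <- Ed -> Pl <- Uc <- Gu
Each backdoor path contains an unconditioned collider, so every path is already blocked with the empty conditioning set:
  P1: blocked at collider Uc (neither it nor any descendant is in the conditioning set).
  P2: blocked at collider Pl (neither it nor any descendant is in the conditioning set).
  P3: blocked at collider Pl (neither it nor any descendant is in the conditioning set).
  P4: blocked at collider Pl (neither it nor any descendant is in the conditioning set).
The empty set is therefore the unique smallest valid set.

{}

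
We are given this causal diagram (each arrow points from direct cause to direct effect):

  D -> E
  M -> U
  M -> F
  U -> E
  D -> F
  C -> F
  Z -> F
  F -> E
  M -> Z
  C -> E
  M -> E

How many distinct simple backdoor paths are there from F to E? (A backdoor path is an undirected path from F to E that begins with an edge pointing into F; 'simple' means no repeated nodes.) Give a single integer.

6

A backdoor path from F to E is any simple undirected path whose first edge points into F (i.e. leaves F via a parent).
Parents of F: {C, D, M, Z}.
Enumerating:
  P1: F <- M -> U -> E
  P2: F <- M -> E
  P3: F <- C -> E
  P4: F <- Z <- M -> U -> E
  P5: F <- Z <- M -> E
  P6: F <- D -> E
That exhausts the simple backdoor paths. Count: 6.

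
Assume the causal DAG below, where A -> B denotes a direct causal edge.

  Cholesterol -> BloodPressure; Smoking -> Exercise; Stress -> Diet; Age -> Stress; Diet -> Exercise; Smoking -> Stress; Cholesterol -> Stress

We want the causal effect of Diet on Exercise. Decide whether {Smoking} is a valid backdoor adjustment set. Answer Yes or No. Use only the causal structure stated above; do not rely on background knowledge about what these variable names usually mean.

Backdoor paths from Diet to Exercise (paths whose first edge points into Diet):
  P1: Diet <- Stress <- Smoking -> Exercise
Condition 1 (no descendant of Diet in the set): holds — descendants of Diet are {Exercise}; none are in {Smoking}.
Condition 2 (every backdoor path blocked by {Smoking}):
  P1: blocked at fork node Smoking ∈ conditioning set.
{Smoking} satisfies the backdoor criterion.

Yes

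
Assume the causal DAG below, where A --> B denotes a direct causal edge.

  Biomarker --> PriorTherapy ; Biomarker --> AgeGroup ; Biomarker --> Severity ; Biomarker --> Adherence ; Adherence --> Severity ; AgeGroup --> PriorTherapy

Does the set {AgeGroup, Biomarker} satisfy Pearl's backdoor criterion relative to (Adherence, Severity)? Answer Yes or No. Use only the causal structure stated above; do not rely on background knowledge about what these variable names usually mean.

Backdoor paths from Adherence to Severity (paths whose first edge points into Adherence):
  P1: Adherence <- Biomarker -> Severity
Condition 1 (no descendant of Adherence in the set): holds — descendants of Adherence are {Severity}; none are in {AgeGroup, Biomarker}.
Condition 2 (every backdoor path blocked by {AgeGroup, Biomarker}):
  P1: blocked at fork node Biomarker ∈ conditioning set.
{AgeGroup, Biomarker} satisfies the backdoor criterion.

Yes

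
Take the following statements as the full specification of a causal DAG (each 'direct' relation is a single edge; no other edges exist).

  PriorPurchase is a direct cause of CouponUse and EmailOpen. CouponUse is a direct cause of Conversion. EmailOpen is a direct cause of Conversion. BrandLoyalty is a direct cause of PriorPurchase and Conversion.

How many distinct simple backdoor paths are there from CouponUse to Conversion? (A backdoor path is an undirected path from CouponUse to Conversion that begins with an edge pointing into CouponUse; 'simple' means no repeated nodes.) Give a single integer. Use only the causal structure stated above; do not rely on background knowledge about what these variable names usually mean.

A backdoor path from CouponUse to Conversion is any simple undirected path whose first edge points into CouponUse (i.e. leaves CouponUse via a parent).
Parents of CouponUse: {PriorPurchase}.
Enumerating:
  P1: CouponUse <- PriorPurchase <- BrandLoyalty -> Conversion
  P2: CouponUse <- PriorPurchase -> EmailOpen -> Conversion
That exhausts the simple backdoor paths. Count: 2.

2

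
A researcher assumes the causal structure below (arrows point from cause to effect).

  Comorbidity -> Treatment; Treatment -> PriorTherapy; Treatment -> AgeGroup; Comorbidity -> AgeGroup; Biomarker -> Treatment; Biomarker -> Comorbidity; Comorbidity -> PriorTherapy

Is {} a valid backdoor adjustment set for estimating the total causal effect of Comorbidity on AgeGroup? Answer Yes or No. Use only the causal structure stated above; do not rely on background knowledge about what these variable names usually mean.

Backdoor paths from Comorbidity to AgeGroup (paths whose first edge points into Comorbidity):
  P1: Comorbidity <- Biomarker -> Treatment -> AgeGroup
Condition 1 (no descendant of Comorbidity in the set): holds — descendants of Comorbidity are {AgeGroup, PriorTherapy, Treatment}; none are in {}.
Condition 2 (every backdoor path blocked by {}):
  P1: open — no interior node is in the conditioning set.
{} does not satisfy the backdoor criterion.

No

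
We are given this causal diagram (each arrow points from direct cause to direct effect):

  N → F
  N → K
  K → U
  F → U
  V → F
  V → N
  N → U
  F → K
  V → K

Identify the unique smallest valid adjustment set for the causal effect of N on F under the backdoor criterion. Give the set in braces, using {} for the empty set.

Variables eligible for adjustment (non-descendants of N, excluding N and F): {V}.
Backdoor paths from N to F:
  P1: N <- V -> F
  P2: N <- V -> K <- F
  P3: N <- V -> K -> U <- F
The empty set is not sufficient: P1 (N <- V -> F) has no collider blocking it and no conditioned non-collider, so it is open.
Try {V}:
  P1: blocked at fork node V ∈ conditioning set.
  P2: blocked at fork node V ∈ conditioning set.
  P3: blocked at fork node V ∈ conditioning set.
{V} contains no descendant of N and blocks every backdoor path.
{V} is the unique smallest valid adjustment set.

{V}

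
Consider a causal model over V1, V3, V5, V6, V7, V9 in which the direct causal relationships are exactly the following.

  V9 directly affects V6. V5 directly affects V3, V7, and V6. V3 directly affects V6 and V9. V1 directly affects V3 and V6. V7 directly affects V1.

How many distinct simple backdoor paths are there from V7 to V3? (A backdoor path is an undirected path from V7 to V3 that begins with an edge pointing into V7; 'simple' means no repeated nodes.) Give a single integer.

A backdoor path from V7 to V3 is any simple undirected path whose first edge points into V7 (i.e. leaves V7 via a parent).
Parents of V7: {V5}.
Enumerating:
  P1: V7 <- V5 -> V3
  P2: V7 <- V5 -> V6 <- V1 -> V3
  P3: V7 <- V5 -> V6 <- V3
  P4: V7 <- V5 -> V6 <- V9 <- V3
That exhausts the simple backdoor paths. Count: 4.

4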